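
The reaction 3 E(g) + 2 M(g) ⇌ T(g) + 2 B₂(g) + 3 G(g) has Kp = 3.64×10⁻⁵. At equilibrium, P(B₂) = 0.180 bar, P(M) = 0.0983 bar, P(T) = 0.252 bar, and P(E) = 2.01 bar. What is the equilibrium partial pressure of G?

At equilibrium, Kp = P(T)·P(B₂)²·P(G)³ / (P(E)³·P(M)²) = 3.64×10⁻⁵.
(0.252)·(0.180)²·(P(G))³ / ((2.01)³·(0.0983)²) = 3.64×10⁻⁵
P(G)³ = 3.50×10⁻⁴ ⇒ P(G) = 0.0705 bar

P(G) = 0.0705 bar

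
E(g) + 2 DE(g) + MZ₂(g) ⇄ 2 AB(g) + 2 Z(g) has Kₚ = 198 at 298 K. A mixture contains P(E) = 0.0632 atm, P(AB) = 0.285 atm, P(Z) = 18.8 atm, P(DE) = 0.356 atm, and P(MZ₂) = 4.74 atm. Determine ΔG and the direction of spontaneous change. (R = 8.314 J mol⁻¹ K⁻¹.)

Qₚ = P(AB)²·P(Z)² / (P(E)·P(DE)²·P(MZ₂)) = (0.285)²·(18.8)² / ((0.0632)·(0.356)²·(4.74)) = 756
ΔG = RT ln(Qₚ/Kₚ) = (8.314 J mol⁻¹ K⁻¹)(298 K) × ln(756/198)
   = (2.478 kJ/mol)(1.340) = 3.32 kJ/mol
ΔG > 0, so the forward reaction is non-spontaneous (proceeds in reverse).

ΔG = 3.32 kJ/mol; the forward reaction is non-spontaneous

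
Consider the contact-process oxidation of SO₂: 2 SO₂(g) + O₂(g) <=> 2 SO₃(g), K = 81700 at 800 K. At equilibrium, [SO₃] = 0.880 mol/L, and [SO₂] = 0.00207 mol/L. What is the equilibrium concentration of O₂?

At equilibrium, K = [SO₃]² / ([SO₂]²·[O₂]) = 81700.
(0.880)² / ((0.00207)²·([O₂])) = 81700
[O₂] = 2.21 mol/L

[O₂] = 2.21 mol/L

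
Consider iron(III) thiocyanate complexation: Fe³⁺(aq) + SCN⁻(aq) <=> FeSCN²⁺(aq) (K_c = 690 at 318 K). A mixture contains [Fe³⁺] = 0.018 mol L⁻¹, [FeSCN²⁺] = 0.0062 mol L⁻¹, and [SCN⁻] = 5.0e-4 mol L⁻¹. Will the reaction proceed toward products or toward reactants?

Q_c = [FeSCN²⁺] / ([Fe³⁺]·[SCN⁻]) = (0.0062) / ((0.018)·(5.0e-4)) = 690
Q_c = 690 = K_c, so the system is already at equilibrium.

at equilibrium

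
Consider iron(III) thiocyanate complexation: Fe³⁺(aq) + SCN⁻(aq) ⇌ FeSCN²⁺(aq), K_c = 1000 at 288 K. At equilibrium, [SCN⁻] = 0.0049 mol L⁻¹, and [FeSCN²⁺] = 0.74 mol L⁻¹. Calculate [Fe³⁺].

At equilibrium, K_c = [FeSCN²⁺] / ([Fe³⁺]·[SCN⁻]) = 1000.
(0.74) / (([Fe³⁺])·(0.0049)) = 1000
[Fe³⁺] = 0.151 = 0.15 mol L⁻¹

[Fe³⁺] = 0.15 mol L⁻¹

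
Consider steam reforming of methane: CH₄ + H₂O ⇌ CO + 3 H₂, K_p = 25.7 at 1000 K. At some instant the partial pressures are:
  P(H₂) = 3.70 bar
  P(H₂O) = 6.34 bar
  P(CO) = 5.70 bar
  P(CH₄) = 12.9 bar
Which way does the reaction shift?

toward products

Q_p = P(CO)·P(H₂)³ / (P(CH₄)·P(H₂O)) = (5.70)·(3.70)³ / ((12.9)·(6.34)) = 3.53
Q_p = 3.53 < K_p = 25.7, so the forward reaction proceeds.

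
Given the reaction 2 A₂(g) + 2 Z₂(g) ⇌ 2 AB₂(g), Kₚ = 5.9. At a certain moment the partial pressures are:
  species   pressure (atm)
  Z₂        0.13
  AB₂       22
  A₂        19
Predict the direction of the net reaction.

to the left

Qₚ = P(AB₂)² / (P(A₂)²·P(Z₂)²) = (22)² / ((19)²·(0.13)²) = 79
Qₚ = 79 > Kₚ = 5.9, so the reverse reaction proceeds.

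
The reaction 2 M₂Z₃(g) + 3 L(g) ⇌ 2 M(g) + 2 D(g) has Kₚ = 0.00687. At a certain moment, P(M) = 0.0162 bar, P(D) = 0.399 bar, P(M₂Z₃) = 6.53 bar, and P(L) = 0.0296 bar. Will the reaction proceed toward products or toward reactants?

Qₚ = P(M)²·P(D)² / (P(M₂Z₃)²·P(L)³) = (0.0162)²·(0.399)² / ((6.53)²·(0.0296)³) = 0.0378
Qₚ = 0.0378 > Kₚ = 0.00687, so the reverse reaction proceeds.

in the reverse direction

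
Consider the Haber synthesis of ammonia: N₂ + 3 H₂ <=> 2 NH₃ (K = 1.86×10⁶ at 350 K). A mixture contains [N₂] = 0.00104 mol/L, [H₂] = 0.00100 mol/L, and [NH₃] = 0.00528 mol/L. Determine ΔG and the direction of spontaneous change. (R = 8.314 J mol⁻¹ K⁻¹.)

Q = [NH₃]² / ([N₂]·[H₂]³) = (0.00528)² / ((0.00104)·(0.00100)³) = 2.68×10⁷
ΔG = RT ln(Q/K) = (8.314 J mol⁻¹ K⁻¹)(350 K) × ln(2.68×10⁷/1.86×10⁶)
   = (2.910 kJ/mol)(2.668) = 7.76 kJ/mol
ΔG > 0, so the forward reaction is non-spontaneous (proceeds in reverse).

ΔG = 7.76 kJ/mol; the forward reaction is non-spontaneous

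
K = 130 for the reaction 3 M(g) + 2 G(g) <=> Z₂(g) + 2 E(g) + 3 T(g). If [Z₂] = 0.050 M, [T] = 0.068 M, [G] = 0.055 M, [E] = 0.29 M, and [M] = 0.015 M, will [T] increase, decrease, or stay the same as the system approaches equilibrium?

stay the same

Q = [Z₂]·[E]²·[T]³ / ([M]³·[G]²) = (0.050)·(0.29)²·(0.068)³ / ((0.015)³·(0.055)²) = 130
Q = 130 = K; the system is at equilibrium.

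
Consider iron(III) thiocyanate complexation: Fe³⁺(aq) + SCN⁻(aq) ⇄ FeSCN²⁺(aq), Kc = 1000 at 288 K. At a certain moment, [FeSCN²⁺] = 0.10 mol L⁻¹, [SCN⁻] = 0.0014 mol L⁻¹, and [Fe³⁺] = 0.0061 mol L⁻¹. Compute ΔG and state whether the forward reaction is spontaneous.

Qc = [FeSCN²⁺] / ([Fe³⁺]·[SCN⁻]) = (0.10) / ((0.0061)·(0.0014)) = 11700
ΔG = RT ln(Qc/Kc) = (8.314 J mol⁻¹ K⁻¹)(288 K) × ln(11700/1000)
   = (2.394 kJ/mol)(2.460) = 5.89 kJ/mol
ΔG > 0, so the forward reaction is non-spontaneous (proceeds in reverse).

ΔG = 5.89 kJ/mol; the forward reaction is non-spontaneous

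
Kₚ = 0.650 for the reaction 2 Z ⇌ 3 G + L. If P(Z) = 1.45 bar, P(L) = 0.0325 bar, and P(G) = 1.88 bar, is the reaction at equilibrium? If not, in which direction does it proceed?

Qₚ = P(G)³·P(L) / P(Z)² = (1.88)³·(0.0325) / (1.45)² = 0.103
Qₚ = 0.103 < Kₚ = 0.650, so the forward reaction proceeds.

toward products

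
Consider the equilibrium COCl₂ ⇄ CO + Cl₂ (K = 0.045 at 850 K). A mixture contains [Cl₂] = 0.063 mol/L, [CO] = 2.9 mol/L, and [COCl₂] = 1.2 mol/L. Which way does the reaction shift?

Q = [CO]·[Cl₂] / [COCl₂] = (2.9)·(0.063) / (1.2) = 0.15
Q = 0.15 > K = 0.045, so the reverse reaction proceeds.

toward reactants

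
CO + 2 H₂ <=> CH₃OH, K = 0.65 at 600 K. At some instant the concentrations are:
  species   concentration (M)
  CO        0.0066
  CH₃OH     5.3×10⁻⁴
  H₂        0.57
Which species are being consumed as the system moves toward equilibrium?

CO, H₂ (reactants)

Q = [CH₃OH] / ([CO]·[H₂]²) = (5.3×10⁻⁴) / ((0.0066)·(0.57)²) = 0.25
Q = 0.25 < K = 0.65: net forward reaction.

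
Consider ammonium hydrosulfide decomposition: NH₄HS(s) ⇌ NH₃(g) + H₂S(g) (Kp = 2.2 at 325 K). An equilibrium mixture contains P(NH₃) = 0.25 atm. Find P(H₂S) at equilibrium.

(NH₄HS is a pure solid — omitted from Kp.)
At equilibrium, Kp = P(NH₃)·P(H₂S) = 2.2.
(0.25)·(P(H₂S)) = 2.2
P(H₂S) = 8.80 = 8.8 atm

P(H₂S) = 8.8 atm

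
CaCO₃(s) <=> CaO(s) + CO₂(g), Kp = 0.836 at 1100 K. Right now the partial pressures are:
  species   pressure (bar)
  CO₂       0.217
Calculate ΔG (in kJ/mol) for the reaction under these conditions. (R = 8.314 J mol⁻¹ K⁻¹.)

(CaCO₃, CaO are pure solids — omitted from Qp.)
Qp = P(CO₂) = 0.217
ΔG = RT ln(Qp/Kp) = (8.314 J mol⁻¹ K⁻¹)(1100 K) × ln(0.217/0.836)
   = (9.145 kJ/mol)(-1.349) = -12.3 kJ/mol
ΔG < 0, so the forward reaction is spontaneous (proceeds forward).

ΔG = -12.3 kJ/mol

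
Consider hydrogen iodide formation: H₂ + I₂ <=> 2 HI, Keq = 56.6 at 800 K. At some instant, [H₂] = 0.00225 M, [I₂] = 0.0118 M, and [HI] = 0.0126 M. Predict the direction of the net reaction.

Q = [HI]² / ([H₂]·[I₂]) = (0.0126)² / ((0.00225)·(0.0118)) = 5.98
Q = 5.98 < Keq = 56.6, so the forward reaction proceeds.

in the forward direction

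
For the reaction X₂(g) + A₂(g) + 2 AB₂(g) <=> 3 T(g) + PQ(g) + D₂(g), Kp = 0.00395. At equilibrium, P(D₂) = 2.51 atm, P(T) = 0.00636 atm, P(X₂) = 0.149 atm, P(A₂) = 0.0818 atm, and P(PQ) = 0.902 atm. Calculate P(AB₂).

P(AB₂) = 0.110 atm

At equilibrium, Kp = P(T)³·P(PQ)·P(D₂) / (P(X₂)·P(A₂)·P(AB₂)²) = 0.00395.
(0.00636)³·(0.902)·(2.51) / ((0.149)·(0.0818)·(P(AB₂))²) = 0.00395
P(AB₂)² = 0.0121 ⇒ P(AB₂) = 0.110 atm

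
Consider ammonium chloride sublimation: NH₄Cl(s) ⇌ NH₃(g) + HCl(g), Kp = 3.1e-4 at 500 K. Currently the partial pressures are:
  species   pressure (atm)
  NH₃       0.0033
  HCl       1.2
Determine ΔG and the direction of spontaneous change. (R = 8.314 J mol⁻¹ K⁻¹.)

(NH₄Cl is a pure solid — omitted from Qp.)
Qp = P(NH₃)·P(HCl) = (0.0033)·(1.2) = 0.00396
ΔG = RT ln(Qp/Kp) = (8.314 J mol⁻¹ K⁻¹)(500 K) × ln(0.00396/3.1e-4)
   = (4.157 kJ/mol)(2.547) = 10.6 kJ/mol
ΔG > 0, so the forward reaction is non-spontaneous (proceeds in reverse).

ΔG = 10.6 kJ/mol; the forward reaction is non-spontaneous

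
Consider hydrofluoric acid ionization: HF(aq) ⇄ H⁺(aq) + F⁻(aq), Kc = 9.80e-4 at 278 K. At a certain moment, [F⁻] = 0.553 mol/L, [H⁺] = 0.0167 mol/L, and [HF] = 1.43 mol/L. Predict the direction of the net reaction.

Qc = [H⁺]·[F⁻] / [HF] = (0.0167)·(0.553) / (1.43) = 0.00646
Qc = 0.00646 > Kc = 9.80e-4, so the reverse reaction proceeds.

reverse (toward reactants)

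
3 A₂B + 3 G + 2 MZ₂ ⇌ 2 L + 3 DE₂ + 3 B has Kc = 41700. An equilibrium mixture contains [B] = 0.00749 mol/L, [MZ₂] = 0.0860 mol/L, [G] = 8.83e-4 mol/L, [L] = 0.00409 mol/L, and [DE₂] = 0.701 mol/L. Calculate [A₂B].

At equilibrium, Kc = [L]²·[DE₂]³·[B]³ / ([A₂B]³·[G]³·[MZ₂]²) = 41700.
(0.00409)²·(0.701)³·(0.00749)³ / (([A₂B])³·(8.83e-4)³·(0.0860)²) = 41700
[A₂B]³ = 1.14e-5 ⇒ [A₂B] = 0.0225 mol/L

[A₂B] = 0.0225 mol/L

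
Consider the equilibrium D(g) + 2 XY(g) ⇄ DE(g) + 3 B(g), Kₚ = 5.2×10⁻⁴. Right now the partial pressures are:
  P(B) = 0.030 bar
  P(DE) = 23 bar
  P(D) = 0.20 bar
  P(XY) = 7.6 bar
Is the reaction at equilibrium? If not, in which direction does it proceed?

toward products

Qₚ = P(DE)·P(B)³ / (P(D)·P(XY)²) = (23)·(0.030)³ / ((0.20)·(7.6)²) = 5.4×10⁻⁵
Qₚ = 5.4×10⁻⁵ < Kₚ = 5.2×10⁻⁴, so the forward reaction proceeds.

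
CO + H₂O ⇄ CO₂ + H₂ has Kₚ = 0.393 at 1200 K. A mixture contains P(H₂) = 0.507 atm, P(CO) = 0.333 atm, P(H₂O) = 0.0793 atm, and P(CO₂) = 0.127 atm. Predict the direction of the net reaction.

Qₚ = P(CO₂)·P(H₂) / (P(CO)·P(H₂O)) = (0.127)·(0.507) / ((0.333)·(0.0793)) = 2.44
Qₚ = 2.44 > Kₚ = 0.393, so the reverse reaction proceeds.

in the reverse direction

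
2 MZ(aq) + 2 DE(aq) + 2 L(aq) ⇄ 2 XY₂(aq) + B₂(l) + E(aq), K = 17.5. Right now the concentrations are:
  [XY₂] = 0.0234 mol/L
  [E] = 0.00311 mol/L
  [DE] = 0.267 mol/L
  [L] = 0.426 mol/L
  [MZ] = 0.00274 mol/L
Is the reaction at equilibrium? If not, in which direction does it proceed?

no net change (already at equilibrium)

(B₂ is a pure liquid — omitted from Q.)
Q = [XY₂]²·[E] / ([MZ]²·[DE]²·[L]²) = (0.0234)²·(0.00311) / ((0.00274)²·(0.267)²·(0.426)²) = 17.5
Q = 17.5 = K, so the system is already at equilibrium.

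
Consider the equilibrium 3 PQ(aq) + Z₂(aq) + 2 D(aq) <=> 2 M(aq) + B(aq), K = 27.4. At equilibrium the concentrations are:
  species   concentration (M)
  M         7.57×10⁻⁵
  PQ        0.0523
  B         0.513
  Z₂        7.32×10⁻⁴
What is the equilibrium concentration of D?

[D] = 0.0320 M

At equilibrium, K = [M]²·[B] / ([PQ]³·[Z₂]·[D]²) = 27.4.
(7.57×10⁻⁵)²·(0.513) / ((0.0523)³·(7.32×10⁻⁴)·([D])²) = 27.4
[D]² = 0.00102 ⇒ [D] = 0.0320 M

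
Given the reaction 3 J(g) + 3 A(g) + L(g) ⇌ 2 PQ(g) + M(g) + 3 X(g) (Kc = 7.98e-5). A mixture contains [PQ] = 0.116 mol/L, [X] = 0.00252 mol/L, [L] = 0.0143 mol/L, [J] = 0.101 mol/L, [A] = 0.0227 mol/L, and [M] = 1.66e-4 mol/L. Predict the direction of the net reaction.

Qc = [PQ]²·[M]·[X]³ / ([J]³·[A]³·[L]) = (0.116)²·(1.66e-4)·(0.00252)³ / ((0.101)³·(0.0227)³·(0.0143)) = 2.07e-4
Qc = 2.07e-4 > Kc = 7.98e-5, so the reverse reaction proceeds.

to the left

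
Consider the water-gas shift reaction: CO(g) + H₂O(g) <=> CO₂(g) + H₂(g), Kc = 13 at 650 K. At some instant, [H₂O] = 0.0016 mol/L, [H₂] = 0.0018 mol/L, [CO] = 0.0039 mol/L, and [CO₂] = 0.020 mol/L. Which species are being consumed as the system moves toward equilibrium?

CO, H₂O (reactants)

Qc = [CO₂]·[H₂] / ([CO]·[H₂O]) = (0.020)·(0.0018) / ((0.0039)·(0.0016)) = 5.8
Qc = 5.8 < Kc = 13: net forward reaction.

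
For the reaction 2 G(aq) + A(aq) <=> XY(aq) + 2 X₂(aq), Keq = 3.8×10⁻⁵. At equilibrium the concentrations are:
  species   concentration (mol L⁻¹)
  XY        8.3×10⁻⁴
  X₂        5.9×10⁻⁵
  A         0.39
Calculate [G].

[G] = 4.4×10⁻⁴ mol L⁻¹

At equilibrium, Keq = [XY]·[X₂]² / ([G]²·[A]) = 3.8×10⁻⁵.
(8.3×10⁻⁴)·(5.9×10⁻⁵)² / (([G])²·(0.39)) = 3.8×10⁻⁵
[G]² = 1.95×10⁻⁷ ⇒ [G] = 4.4×10⁻⁴ mol L⁻¹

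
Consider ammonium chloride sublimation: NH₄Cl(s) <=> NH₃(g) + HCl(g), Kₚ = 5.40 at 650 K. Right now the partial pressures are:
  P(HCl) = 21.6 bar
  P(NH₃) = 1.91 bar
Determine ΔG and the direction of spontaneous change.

ΔG = 11.0 kJ/mol; the forward reaction is non-spontaneous

(NH₄Cl is a pure solid — omitted from Qₚ.)
Qₚ = P(NH₃)·P(HCl) = (1.91)·(21.6) = 41.3
ΔG = RT ln(Qₚ/Kₚ) = (8.314 J mol⁻¹ K⁻¹)(650 K) × ln(41.3/5.40)
   = (5.404 kJ/mol)(2.034) = 11.0 kJ/mol
ΔG > 0, so the forward reaction is non-spontaneous (proceeds in reverse).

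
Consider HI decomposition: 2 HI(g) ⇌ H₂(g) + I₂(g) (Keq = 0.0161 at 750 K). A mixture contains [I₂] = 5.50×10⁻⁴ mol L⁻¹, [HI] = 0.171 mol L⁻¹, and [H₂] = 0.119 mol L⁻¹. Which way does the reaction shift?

Q = [H₂]·[I₂] / [HI]² = (0.119)·(5.50×10⁻⁴) / (0.171)² = 0.00224
Q = 0.00224 < Keq = 0.0161, so the forward reaction proceeds.

toward products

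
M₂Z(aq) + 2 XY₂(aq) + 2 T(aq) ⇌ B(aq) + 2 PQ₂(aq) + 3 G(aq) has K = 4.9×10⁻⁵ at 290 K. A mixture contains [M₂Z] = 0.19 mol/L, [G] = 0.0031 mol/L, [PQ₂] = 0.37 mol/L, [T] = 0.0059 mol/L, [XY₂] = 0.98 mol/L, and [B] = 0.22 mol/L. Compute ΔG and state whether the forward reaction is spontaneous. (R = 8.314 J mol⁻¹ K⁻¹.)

Q = [B]·[PQ₂]²·[G]³ / ([M₂Z]·[XY₂]²·[T]²) = (0.22)·(0.37)²·(0.0031)³ / ((0.19)·(0.98)²·(0.0059)²) = 1.41×10⁻⁴
ΔG = RT ln(Q/K) = (8.314 J mol⁻¹ K⁻¹)(290 K) × ln(1.41×10⁻⁴/4.9×10⁻⁵)
   = (2.411 kJ/mol)(1.057) = 2.55 kJ/mol
ΔG > 0, so the forward reaction is non-spontaneous (proceeds in reverse).

ΔG = 2.55 kJ/mol; the forward reaction is non-spontaneous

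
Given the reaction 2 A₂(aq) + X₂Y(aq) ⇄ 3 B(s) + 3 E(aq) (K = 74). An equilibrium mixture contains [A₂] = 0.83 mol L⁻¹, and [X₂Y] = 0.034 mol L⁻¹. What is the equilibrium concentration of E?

(B is a pure solid — omitted from K.)
At equilibrium, K = [E]³ / ([A₂]²·[X₂Y]) = 74.
([E])³ / ((0.83)²·(0.034)) = 74
[E]³ = 1.73 ⇒ [E] = 1.2 mol L⁻¹

[E] = 1.2 mol L⁻¹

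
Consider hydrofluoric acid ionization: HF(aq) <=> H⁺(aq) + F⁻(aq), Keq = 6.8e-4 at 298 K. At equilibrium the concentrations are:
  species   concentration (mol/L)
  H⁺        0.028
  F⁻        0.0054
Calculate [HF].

[HF] = 0.22 mol/L

At equilibrium, Keq = [H⁺]·[F⁻] / [HF] = 6.8e-4.
(0.028)·(0.0054) / ([HF]) = 6.8e-4
[HF] = 0.222 = 0.22 mol/L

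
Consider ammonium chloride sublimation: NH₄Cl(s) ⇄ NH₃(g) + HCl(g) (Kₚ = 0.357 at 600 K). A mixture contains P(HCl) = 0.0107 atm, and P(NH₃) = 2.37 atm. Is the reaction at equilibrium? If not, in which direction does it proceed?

to the right

(NH₄Cl is a pure solid — omitted from Qₚ.)
Qₚ = P(NH₃)·P(HCl) = (2.37)·(0.0107) = 0.0254
Qₚ = 0.0254 < Kₚ = 0.357, so the forward reaction proceeds.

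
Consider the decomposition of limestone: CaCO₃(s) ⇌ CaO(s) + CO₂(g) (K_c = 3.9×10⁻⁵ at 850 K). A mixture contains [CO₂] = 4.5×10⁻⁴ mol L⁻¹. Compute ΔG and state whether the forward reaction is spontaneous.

ΔG = 17.3 kJ/mol; the forward reaction is non-spontaneous

(CaCO₃, CaO are pure solids — omitted from Q_c.)
Q_c = [CO₂] = 4.50×10⁻⁴
ΔG = RT ln(Q_c/K_c) = (8.314 J mol⁻¹ K⁻¹)(850 K) × ln(4.50×10⁻⁴/3.9×10⁻⁵)
   = (7.067 kJ/mol)(2.446) = 17.3 kJ/mol
ΔG > 0, so the forward reaction is non-spontaneous (proceeds in reverse).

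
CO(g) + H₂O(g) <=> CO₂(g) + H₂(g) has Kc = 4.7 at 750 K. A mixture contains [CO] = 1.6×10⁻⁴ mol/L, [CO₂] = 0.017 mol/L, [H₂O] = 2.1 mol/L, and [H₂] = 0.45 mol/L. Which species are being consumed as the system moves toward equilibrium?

CO₂, H₂ (products)

Qc = [CO₂]·[H₂] / ([CO]·[H₂O]) = (0.017)·(0.45) / ((1.6×10⁻⁴)·(2.1)) = 23
Qc = 23 > Kc = 4.7: net reverse reaction.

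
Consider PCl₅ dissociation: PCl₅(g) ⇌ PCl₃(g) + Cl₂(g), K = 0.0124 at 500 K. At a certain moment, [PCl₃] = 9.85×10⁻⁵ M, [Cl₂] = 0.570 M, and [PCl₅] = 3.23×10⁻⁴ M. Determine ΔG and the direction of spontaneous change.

Q = [PCl₃]·[Cl₂] / [PCl₅] = (9.85×10⁻⁵)·(0.570) / (3.23×10⁻⁴) = 0.174
ΔG = RT ln(Q/K) = (8.314 J mol⁻¹ K⁻¹)(500 K) × ln(0.174/0.0124)
   = (4.157 kJ/mol)(2.641) = 11.0 kJ/mol
ΔG > 0, so the forward reaction is non-spontaneous (proceeds in reverse).

ΔG = 11.0 kJ/mol; the forward reaction is non-spontaneous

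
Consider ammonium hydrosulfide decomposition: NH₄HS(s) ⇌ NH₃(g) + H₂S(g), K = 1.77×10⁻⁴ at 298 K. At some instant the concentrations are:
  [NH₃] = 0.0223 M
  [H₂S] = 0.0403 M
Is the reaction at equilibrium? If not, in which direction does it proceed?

in the reverse direction

(NH₄HS is a pure solid — omitted from Q.)
Q = [NH₃]·[H₂S] = (0.0223)·(0.0403) = 8.99×10⁻⁴
Q = 8.99×10⁻⁴ > K = 1.77×10⁻⁴, so the reverse reaction proceeds.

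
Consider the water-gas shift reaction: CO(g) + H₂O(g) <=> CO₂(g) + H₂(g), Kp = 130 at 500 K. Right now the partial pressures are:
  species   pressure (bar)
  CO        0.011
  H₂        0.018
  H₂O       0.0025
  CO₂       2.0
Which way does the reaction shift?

in the reverse direction

Qp = P(CO₂)·P(H₂) / (P(CO)·P(H₂O)) = (2.0)·(0.018) / ((0.011)·(0.0025)) = 1300
Qp = 1300 > Kp = 130, so the reverse reaction proceeds.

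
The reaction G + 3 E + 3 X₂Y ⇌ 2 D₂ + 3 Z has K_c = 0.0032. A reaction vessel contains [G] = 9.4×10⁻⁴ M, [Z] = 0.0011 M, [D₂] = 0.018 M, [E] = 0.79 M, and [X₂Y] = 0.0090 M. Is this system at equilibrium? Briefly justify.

Q_c = [D₂]²·[Z]³ / ([G]·[E]³·[X₂Y]³) = (0.018)²·(0.0011)³ / ((9.4×10⁻⁴)·(0.79)³·(0.0090)³) = 0.0013
Q_c = 0.0013 < K_c = 0.0032: net forward reaction.

no; Q < K, reaction proceeds forward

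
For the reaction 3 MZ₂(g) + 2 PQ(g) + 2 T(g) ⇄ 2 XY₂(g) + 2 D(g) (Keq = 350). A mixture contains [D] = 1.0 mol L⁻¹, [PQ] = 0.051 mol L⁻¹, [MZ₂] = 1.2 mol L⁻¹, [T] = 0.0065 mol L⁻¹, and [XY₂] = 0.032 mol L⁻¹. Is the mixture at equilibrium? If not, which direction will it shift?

Q = [XY₂]²·[D]² / ([MZ₂]³·[PQ]²·[T]²) = (0.032)²·(1.0)² / ((1.2)³·(0.051)²·(0.0065)²) = 5400
Q = 5400 > Keq = 350: net reverse reaction.

no; Q > K, reaction proceeds in reverse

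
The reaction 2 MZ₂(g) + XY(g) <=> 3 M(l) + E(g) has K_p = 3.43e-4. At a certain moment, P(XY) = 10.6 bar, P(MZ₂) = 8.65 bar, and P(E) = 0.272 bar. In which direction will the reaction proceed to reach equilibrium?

at equilibrium

(M is a pure liquid — omitted from Q_p.)
Q_p = P(E) / (P(MZ₂)²·P(XY)) = (0.272) / ((8.65)²·(10.6)) = 3.43e-4
Q_p = 3.43e-4 = K_p, so the system is already at equilibrium.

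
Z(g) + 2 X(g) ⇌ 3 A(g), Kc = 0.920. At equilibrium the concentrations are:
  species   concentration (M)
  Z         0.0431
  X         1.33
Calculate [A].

At equilibrium, Kc = [A]³ / ([Z]·[X]²) = 0.920.
([A])³ / ((0.0431)·(1.33)²) = 0.920
[A]³ = 0.0701 ⇒ [A] = 0.412 M

[A] = 0.412 M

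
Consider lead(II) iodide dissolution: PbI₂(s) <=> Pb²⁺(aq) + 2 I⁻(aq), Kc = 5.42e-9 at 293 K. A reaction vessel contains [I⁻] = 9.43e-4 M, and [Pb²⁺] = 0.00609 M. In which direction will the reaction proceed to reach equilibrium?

neither direction; the system is at equilibrium

(PbI₂ is a pure solid — omitted from Qc.)
Qc = [Pb²⁺]·[I⁻]² = (0.00609)·(9.43e-4)² = 5.42e-9
Qc = 5.42e-9 = Kc, so the system is already at equilibrium.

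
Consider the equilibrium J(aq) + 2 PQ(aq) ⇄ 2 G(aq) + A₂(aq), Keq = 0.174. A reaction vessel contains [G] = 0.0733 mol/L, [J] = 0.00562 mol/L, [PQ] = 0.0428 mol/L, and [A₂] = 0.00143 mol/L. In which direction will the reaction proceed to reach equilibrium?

Q = [G]²·[A₂] / ([J]·[PQ]²) = (0.0733)²·(0.00143) / ((0.00562)·(0.0428)²) = 0.746
Q = 0.746 > Keq = 0.174, so the reverse reaction proceeds.

in the reverse direction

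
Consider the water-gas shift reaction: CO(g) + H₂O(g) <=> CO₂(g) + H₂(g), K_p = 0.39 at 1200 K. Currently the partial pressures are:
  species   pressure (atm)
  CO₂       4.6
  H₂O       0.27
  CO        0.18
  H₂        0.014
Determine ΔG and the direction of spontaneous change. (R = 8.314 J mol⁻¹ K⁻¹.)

ΔG = 12.2 kJ/mol; the forward reaction is non-spontaneous

Q_p = P(CO₂)·P(H₂) / (P(CO)·P(H₂O)) = (4.6)·(0.014) / ((0.18)·(0.27)) = 1.33
ΔG = RT ln(Q_p/K_p) = (8.314 J mol⁻¹ K⁻¹)(1200 K) × ln(1.33/0.39)
   = (9.977 kJ/mol)(1.227) = 12.2 kJ/mol
ΔG > 0, so the forward reaction is non-spontaneous (proceeds in reverse).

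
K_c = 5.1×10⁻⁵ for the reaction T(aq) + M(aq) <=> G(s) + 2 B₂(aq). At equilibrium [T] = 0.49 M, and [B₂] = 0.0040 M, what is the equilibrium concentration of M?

[M] = 0.64 M

(G is a pure solid — omitted from K_c.)
At equilibrium, K_c = [B₂]² / ([T]·[M]) = 5.1×10⁻⁵.
(0.0040)² / ((0.49)·([M])) = 5.1×10⁻⁵
[M] = 0.640 = 0.64 M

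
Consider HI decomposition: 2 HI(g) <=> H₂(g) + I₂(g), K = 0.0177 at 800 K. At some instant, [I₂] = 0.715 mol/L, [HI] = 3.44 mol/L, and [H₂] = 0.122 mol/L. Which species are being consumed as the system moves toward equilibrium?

Q = [H₂]·[I₂] / [HI]² = (0.122)·(0.715) / (3.44)² = 0.00737
Q = 0.00737 < K = 0.0177: net forward reaction.

HI (reactants)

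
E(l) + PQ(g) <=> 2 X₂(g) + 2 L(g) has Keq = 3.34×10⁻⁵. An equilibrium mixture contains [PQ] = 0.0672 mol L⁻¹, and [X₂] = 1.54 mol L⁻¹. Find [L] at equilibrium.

(E is a pure liquid — omitted from Keq.)
At equilibrium, Keq = [X₂]²·[L]² / [PQ] = 3.34×10⁻⁵.
(1.54)²·([L])² / (0.0672) = 3.34×10⁻⁵
[L]² = 9.46×10⁻⁷ ⇒ [L] = 9.73×10⁻⁴ mol L⁻¹

[L] = 9.73×10⁻⁴ mol L⁻¹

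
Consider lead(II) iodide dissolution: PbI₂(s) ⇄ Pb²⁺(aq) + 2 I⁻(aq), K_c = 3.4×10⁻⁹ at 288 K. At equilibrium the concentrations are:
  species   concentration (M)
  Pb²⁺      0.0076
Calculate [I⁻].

(PbI₂ is a pure solid — omitted from K_c.)
At equilibrium, K_c = [Pb²⁺]·[I⁻]² = 3.4×10⁻⁹.
(0.0076)·([I⁻])² = 3.4×10⁻⁹
[I⁻]² = 4.47×10⁻⁷ ⇒ [I⁻] = 6.7×10⁻⁴ M

[I⁻] = 6.7×10⁻⁴ M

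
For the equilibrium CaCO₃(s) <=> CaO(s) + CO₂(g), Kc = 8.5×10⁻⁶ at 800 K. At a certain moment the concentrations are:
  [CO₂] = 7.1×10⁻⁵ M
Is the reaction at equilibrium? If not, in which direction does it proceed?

to the left

(CaCO₃, CaO are pure solids — omitted from Qc.)
Qc = [CO₂] = 7.1×10⁻⁵
Qc = 7.1×10⁻⁵ > Kc = 8.5×10⁻⁶, so the reverse reaction proceeds.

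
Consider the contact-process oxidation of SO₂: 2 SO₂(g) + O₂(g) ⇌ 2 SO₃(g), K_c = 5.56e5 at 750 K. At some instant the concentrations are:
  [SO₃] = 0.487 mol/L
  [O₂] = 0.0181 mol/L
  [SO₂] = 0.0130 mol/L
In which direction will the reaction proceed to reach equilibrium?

Q_c = [SO₃]² / ([SO₂]²·[O₂]) = (0.487)² / ((0.0130)²·(0.0181)) = 77500
Q_c = 77500 < K_c = 5.56e5, so the forward reaction proceeds.

to the right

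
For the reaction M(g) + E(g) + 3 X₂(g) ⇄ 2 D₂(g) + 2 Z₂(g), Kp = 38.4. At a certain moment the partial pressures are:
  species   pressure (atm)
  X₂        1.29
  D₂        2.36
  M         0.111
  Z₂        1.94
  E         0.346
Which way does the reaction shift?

to the left

Qp = P(D₂)²·P(Z₂)² / (P(M)·P(E)·P(X₂)³) = (2.36)²·(1.94)² / ((0.111)·(0.346)·(1.29)³) = 254
Qp = 254 > Kp = 38.4, so the reverse reaction proceeds.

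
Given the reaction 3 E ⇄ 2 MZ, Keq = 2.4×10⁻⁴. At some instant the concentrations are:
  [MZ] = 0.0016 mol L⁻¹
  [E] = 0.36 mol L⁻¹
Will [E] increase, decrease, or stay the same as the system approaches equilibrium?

Q = [MZ]² / [E]³ = (0.0016)² / (0.36)³ = 5.5×10⁻⁵
Q = 5.5×10⁻⁵ < Keq = 2.4×10⁻⁴: net forward reaction.
E is a reactant, so it decreases.

decrease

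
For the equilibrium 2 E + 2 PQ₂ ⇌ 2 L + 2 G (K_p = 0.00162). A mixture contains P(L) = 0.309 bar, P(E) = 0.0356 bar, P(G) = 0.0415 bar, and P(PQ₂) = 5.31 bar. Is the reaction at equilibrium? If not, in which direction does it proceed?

Q_p = P(L)²·P(G)² / (P(E)²·P(PQ₂)²) = (0.309)²·(0.0415)² / ((0.0356)²·(5.31)²) = 0.00460
Q_p = 0.00460 > K_p = 0.00162, so the reverse reaction proceeds.

in the reverse direction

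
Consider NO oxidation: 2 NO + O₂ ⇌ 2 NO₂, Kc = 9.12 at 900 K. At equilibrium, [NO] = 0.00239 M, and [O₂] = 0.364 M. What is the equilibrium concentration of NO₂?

At equilibrium, Kc = [NO₂]² / ([NO]²·[O₂]) = 9.12.
([NO₂])² / ((0.00239)²·(0.364)) = 9.12
[NO₂]² = 1.90e-5 ⇒ [NO₂] = 0.00435 M

[NO₂] = 0.00435 M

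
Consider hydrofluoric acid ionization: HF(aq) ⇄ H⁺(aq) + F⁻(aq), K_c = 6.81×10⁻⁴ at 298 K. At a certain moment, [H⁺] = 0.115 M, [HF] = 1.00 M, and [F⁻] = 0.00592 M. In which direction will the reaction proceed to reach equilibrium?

Q_c = [H⁺]·[F⁻] / [HF] = (0.115)·(0.00592) / (1.00) = 6.81×10⁻⁴
Q_c = 6.81×10⁻⁴ = K_c, so the system is already at equilibrium.

no net change (already at equilibrium)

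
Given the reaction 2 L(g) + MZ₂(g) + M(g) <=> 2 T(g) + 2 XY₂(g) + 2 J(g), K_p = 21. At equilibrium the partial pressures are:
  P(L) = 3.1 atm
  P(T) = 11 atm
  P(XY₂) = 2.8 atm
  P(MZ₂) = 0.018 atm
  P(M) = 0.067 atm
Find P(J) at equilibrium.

At equilibrium, K_p = P(T)²·P(XY₂)²·P(J)² / (P(L)²·P(MZ₂)·P(M)) = 21.
(11)²·(2.8)²·(P(J))² / ((3.1)²·(0.018)·(0.067)) = 21
P(J)² = 2.57×10⁻⁴ ⇒ P(J) = 0.016 atm

P(J) = 0.016 atm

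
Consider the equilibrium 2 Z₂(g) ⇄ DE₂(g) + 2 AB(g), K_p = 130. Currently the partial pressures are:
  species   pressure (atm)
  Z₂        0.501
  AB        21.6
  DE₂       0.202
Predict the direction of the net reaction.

Q_p = P(DE₂)·P(AB)² / P(Z₂)² = (0.202)·(21.6)² / (0.501)² = 375
Q_p = 375 > K_p = 130, so the reverse reaction proceeds.

in the reverse direction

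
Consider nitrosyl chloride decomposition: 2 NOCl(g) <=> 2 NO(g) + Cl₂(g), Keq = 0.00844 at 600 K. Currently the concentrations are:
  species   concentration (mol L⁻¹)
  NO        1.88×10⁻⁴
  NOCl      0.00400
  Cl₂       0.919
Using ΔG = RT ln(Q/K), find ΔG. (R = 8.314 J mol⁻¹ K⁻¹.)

Q = [NO]²·[Cl₂] / [NOCl]² = (1.88×10⁻⁴)²·(0.919) / (0.00400)² = 0.00203
ΔG = RT ln(Q/Keq) = (8.314 J mol⁻¹ K⁻¹)(600 K) × ln(0.00203/0.00844)
   = (4.988 kJ/mol)(-1.425) = -7.11 kJ/mol
ΔG < 0, so the forward reaction is spontaneous (proceeds forward).

ΔG = -7.11 kJ/mol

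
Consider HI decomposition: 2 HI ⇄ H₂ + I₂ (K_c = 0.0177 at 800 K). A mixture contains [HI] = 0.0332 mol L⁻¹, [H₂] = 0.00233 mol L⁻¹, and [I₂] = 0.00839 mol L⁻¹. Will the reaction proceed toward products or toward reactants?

neither direction; the system is at equilibrium

Q_c = [H₂]·[I₂] / [HI]² = (0.00233)·(0.00839) / (0.0332)² = 0.0177
Q_c = 0.0177 = K_c, so the system is already at equilibrium.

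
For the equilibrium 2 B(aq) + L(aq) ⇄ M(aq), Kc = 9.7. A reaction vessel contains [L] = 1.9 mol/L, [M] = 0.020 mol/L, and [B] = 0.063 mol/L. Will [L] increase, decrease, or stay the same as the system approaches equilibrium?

decrease

Qc = [M] / ([B]²·[L]) = (0.020) / ((0.063)²·(1.9)) = 2.7
Qc = 2.7 < Kc = 9.7: net forward reaction.
L is a reactant, so it decreases.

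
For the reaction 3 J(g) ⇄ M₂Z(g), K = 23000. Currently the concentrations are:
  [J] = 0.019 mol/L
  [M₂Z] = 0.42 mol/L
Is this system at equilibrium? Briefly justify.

Q = [M₂Z] / [J]³ = (0.42) / (0.019)³ = 61000
Q = 61000 > K = 23000: net reverse reaction.

no; Q > K, reaction proceeds in reverse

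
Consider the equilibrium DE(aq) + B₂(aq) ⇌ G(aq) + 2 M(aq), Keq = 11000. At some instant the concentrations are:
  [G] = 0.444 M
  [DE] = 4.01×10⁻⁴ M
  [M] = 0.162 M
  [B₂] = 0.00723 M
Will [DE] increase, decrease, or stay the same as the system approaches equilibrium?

Q = [G]·[M]² / ([DE]·[B₂]) = (0.444)·(0.162)² / ((4.01×10⁻⁴)·(0.00723)) = 4020
Q = 4020 < Keq = 11000: net forward reaction.
DE is a reactant, so it decreases.

decrease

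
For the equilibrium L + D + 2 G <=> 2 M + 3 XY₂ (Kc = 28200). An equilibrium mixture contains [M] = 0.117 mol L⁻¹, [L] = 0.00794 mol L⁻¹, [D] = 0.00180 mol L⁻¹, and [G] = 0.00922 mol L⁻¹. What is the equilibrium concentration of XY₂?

At equilibrium, Kc = [M]²·[XY₂]³ / ([L]·[D]·[G]²) = 28200.
(0.117)²·([XY₂])³ / ((0.00794)·(0.00180)·(0.00922)²) = 28200
[XY₂]³ = 0.00250 ⇒ [XY₂] = 0.136 mol L⁻¹

[XY₂] = 0.136 mol L⁻¹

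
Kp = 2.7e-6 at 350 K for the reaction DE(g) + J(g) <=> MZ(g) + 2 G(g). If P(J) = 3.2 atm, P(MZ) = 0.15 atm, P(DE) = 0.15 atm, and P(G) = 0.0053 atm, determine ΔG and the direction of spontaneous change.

Qp = P(MZ)·P(G)² / (P(DE)·P(J)) = (0.15)·(0.0053)² / ((0.15)·(3.2)) = 8.78e-6
ΔG = RT ln(Qp/Kp) = (8.314 J mol⁻¹ K⁻¹)(350 K) × ln(8.78e-6/2.7e-6)
   = (2.910 kJ/mol)(1.179) = 3.43 kJ/mol
ΔG > 0, so the forward reaction is non-spontaneous (proceeds in reverse).

ΔG = 3.43 kJ/mol; the forward reaction is non-spontaneous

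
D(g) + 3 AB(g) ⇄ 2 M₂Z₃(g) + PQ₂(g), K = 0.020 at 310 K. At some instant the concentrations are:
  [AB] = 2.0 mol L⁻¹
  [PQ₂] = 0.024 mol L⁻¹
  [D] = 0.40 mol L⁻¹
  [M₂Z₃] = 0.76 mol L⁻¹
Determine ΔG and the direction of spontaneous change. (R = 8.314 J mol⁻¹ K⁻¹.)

Q = [M₂Z₃]²·[PQ₂] / ([D]·[AB]³) = (0.76)²·(0.024) / ((0.40)·(2.0)³) = 0.00433
ΔG = RT ln(Q/K) = (8.314 J mol⁻¹ K⁻¹)(310 K) × ln(0.00433/0.020)
   = (2.577 kJ/mol)(-1.530) = -3.94 kJ/mol
ΔG < 0, so the forward reaction is spontaneous (proceeds forward).

ΔG = -3.94 kJ/mol; the forward reaction is spontaneous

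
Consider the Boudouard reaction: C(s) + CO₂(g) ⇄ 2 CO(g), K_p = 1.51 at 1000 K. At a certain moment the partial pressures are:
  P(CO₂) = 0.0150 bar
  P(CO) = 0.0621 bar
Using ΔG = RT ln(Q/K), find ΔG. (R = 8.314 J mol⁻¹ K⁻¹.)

ΔG = -14.7 kJ/mol

(C is a pure solid — omitted from Q_p.)
Q_p = P(CO)² / P(CO₂) = (0.0621)² / (0.0150) = 0.257
ΔG = RT ln(Q_p/K_p) = (8.314 J mol⁻¹ K⁻¹)(1000 K) × ln(0.257/1.51)
   = (8.314 kJ/mol)(-1.771) = -14.7 kJ/mol
ΔG < 0, so the forward reaction is spontaneous (proceeds forward).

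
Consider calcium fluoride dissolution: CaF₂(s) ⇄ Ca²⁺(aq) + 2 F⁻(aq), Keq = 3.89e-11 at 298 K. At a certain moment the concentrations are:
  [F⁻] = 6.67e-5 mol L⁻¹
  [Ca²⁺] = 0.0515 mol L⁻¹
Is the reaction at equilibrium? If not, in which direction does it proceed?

(CaF₂ is a pure solid — omitted from Q.)
Q = [Ca²⁺]·[F⁻]² = (0.0515)·(6.67e-5)² = 2.29e-10
Q = 2.29e-10 > Keq = 3.89e-11, so the reverse reaction proceeds.

in the reverse direction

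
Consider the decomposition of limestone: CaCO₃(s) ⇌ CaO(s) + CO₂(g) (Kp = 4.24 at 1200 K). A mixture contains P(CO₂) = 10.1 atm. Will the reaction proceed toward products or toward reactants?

(CaCO₃, CaO are pure solids — omitted from Qp.)
Qp = P(CO₂) = 10.1
Qp = 10.1 > Kp = 4.24, so the reverse reaction proceeds.

reverse (toward reactants)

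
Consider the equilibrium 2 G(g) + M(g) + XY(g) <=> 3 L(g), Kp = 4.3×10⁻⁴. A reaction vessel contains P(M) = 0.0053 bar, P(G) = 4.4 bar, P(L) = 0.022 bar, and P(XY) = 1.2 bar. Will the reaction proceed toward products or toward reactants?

Qp = P(L)³ / (P(G)²·P(M)·P(XY)) = (0.022)³ / ((4.4)²·(0.0053)·(1.2)) = 8.6×10⁻⁵
Qp = 8.6×10⁻⁵ < Kp = 4.3×10⁻⁴, so the forward reaction proceeds.

to the right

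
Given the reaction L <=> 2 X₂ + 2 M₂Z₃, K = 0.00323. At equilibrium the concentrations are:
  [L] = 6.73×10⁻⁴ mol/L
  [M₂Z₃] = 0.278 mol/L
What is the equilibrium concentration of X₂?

At equilibrium, K = [X₂]²·[M₂Z₃]² / [L] = 0.00323.
([X₂])²·(0.278)² / (6.73×10⁻⁴) = 0.00323
[X₂]² = 2.81×10⁻⁵ ⇒ [X₂] = 0.00530 mol/L

[X₂] = 0.00530 mol/L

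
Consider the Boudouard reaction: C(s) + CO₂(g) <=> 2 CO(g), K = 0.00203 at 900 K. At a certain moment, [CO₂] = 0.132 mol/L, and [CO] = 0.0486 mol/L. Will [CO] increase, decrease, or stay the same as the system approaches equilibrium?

decrease

(C is a pure solid — omitted from Q.)
Q = [CO]² / [CO₂] = (0.0486)² / (0.132) = 0.0179
Q = 0.0179 > K = 0.00203: net reverse reaction.
CO is a product, so it decreases.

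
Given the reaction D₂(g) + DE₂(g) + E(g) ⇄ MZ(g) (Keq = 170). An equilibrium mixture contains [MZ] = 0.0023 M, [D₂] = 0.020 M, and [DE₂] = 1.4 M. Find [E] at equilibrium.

[E] = 4.8e-4 M

At equilibrium, Keq = [MZ] / ([D₂]·[DE₂]·[E]) = 170.
(0.0023) / ((0.020)·(1.4)·([E])) = 170
[E] = 4.83e-4 = 4.8e-4 M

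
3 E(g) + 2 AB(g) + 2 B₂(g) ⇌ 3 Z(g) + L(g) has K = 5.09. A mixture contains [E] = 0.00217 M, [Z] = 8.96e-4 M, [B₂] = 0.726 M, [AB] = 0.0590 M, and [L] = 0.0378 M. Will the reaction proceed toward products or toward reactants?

forward (toward products)

Q = [Z]³·[L] / ([E]³·[AB]²·[B₂]²) = (8.96e-4)³·(0.0378) / ((0.00217)³·(0.0590)²·(0.726)²) = 1.45
Q = 1.45 < K = 5.09, so the forward reaction proceeds.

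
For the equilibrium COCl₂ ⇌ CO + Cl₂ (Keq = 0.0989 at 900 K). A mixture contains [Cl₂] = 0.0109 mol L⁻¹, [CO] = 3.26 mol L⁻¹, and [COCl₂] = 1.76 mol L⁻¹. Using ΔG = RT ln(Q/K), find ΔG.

ΔG = -11.9 kJ/mol

Q = [CO]·[Cl₂] / [COCl₂] = (3.26)·(0.0109) / (1.76) = 0.0202
ΔG = RT ln(Q/Keq) = (8.314 J mol⁻¹ K⁻¹)(900 K) × ln(0.0202/0.0989)
   = (7.483 kJ/mol)(-1.588) = -11.9 kJ/mol
ΔG < 0, so the forward reaction is spontaneous (proceeds forward).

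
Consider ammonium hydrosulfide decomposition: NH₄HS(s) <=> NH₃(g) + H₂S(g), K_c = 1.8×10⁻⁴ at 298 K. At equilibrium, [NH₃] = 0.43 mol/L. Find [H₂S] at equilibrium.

[H₂S] = 4.2×10⁻⁴ mol/L

(NH₄HS is a pure solid — omitted from K_c.)
At equilibrium, K_c = [NH₃]·[H₂S] = 1.8×10⁻⁴.
(0.43)·([H₂S]) = 1.8×10⁻⁴
[H₂S] = 4.19×10⁻⁴ = 4.2×10⁻⁴ mol/L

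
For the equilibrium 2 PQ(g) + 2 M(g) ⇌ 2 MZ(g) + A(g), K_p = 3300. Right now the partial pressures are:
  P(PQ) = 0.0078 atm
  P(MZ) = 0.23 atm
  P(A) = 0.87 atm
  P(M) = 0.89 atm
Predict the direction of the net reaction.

Q_p = P(MZ)²·P(A) / (P(PQ)²·P(M)²) = (0.23)²·(0.87) / ((0.0078)²·(0.89)²) = 960
Q_p = 960 < K_p = 3300, so the forward reaction proceeds.

to the right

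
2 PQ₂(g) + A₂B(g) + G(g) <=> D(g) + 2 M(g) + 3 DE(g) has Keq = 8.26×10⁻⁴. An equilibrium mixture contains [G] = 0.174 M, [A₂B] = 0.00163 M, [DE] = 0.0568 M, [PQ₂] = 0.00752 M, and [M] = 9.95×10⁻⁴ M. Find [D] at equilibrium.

[D] = 0.0730 M

At equilibrium, Keq = [D]·[M]²·[DE]³ / ([PQ₂]²·[A₂B]·[G]) = 8.26×10⁻⁴.
([D])·(9.95×10⁻⁴)²·(0.0568)³ / ((0.00752)²·(0.00163)·(0.174)) = 8.26×10⁻⁴
[D] = 0.0730 M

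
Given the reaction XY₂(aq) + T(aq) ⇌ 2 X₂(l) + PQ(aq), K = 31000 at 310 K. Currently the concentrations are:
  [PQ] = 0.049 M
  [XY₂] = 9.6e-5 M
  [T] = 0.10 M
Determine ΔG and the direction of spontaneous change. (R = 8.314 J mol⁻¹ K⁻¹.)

ΔG = -4.65 kJ/mol; the forward reaction is spontaneous

(X₂ is a pure liquid — omitted from Q.)
Q = [PQ] / ([XY₂]·[T]) = (0.049) / ((9.6e-5)·(0.10)) = 5100
ΔG = RT ln(Q/K) = (8.314 J mol⁻¹ K⁻¹)(310 K) × ln(5100/31000)
   = (2.577 kJ/mol)(-1.805) = -4.65 kJ/mol
ΔG < 0, so the forward reaction is spontaneous (proceeds forward).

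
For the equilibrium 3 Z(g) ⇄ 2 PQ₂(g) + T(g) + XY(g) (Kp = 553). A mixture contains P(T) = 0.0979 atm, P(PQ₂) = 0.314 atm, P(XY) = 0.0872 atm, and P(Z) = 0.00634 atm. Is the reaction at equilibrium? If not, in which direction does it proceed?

to the left

Qp = P(PQ₂)²·P(T)·P(XY) / P(Z)³ = (0.314)²·(0.0979)·(0.0872) / (0.00634)³ = 3300
Qp = 3300 > Kp = 553, so the reverse reaction proceeds.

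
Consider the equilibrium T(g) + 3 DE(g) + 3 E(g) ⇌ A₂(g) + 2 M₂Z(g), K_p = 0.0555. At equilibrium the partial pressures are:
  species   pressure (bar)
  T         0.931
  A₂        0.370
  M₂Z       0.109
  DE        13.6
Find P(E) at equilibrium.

P(E) = 0.0323 bar

At equilibrium, K_p = P(A₂)·P(M₂Z)² / (P(T)·P(DE)³·P(E)³) = 0.0555.
(0.370)·(0.109)² / ((0.931)·(13.6)³·(P(E))³) = 0.0555
P(E)³ = 3.38×10⁻⁵ ⇒ P(E) = 0.0323 bar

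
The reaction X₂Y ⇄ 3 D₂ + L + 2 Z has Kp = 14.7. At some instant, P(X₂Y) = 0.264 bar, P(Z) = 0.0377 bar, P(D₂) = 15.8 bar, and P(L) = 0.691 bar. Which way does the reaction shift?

neither direction; the system is at equilibrium

Qp = P(D₂)³·P(L)·P(Z)² / P(X₂Y) = (15.8)³·(0.691)·(0.0377)² / (0.264) = 14.7
Qp = 14.7 = Kp, so the system is already at equilibrium.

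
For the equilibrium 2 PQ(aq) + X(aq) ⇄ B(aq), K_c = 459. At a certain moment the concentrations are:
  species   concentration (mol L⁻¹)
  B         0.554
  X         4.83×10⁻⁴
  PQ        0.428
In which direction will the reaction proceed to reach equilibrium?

Q_c = [B] / ([PQ]²·[X]) = (0.554) / ((0.428)²·(4.83×10⁻⁴)) = 6260
Q_c = 6260 > K_c = 459, so the reverse reaction proceeds.

toward reactants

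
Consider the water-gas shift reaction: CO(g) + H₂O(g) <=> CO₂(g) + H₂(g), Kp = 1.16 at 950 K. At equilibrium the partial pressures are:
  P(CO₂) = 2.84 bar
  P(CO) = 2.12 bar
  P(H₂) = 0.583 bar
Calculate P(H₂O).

At equilibrium, Kp = P(CO₂)·P(H₂) / (P(CO)·P(H₂O)) = 1.16.
(2.84)·(0.583) / ((2.12)·(P(H₂O))) = 1.16
P(H₂O) = 0.673 bar

P(H₂O) = 0.673 bar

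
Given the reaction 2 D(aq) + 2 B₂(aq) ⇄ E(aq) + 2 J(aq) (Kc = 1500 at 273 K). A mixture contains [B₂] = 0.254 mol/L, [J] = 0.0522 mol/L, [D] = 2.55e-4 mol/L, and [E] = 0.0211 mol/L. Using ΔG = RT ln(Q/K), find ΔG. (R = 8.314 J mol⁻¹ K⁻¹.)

ΔG = 5.02 kJ/mol

Qc = [E]·[J]² / ([D]²·[B₂]²) = (0.0211)·(0.0522)² / ((2.55e-4)²·(0.254)²) = 13700
ΔG = RT ln(Qc/Kc) = (8.314 J mol⁻¹ K⁻¹)(273 K) × ln(13700/1500)
   = (2.270 kJ/mol)(2.212) = 5.02 kJ/mol
ΔG > 0, so the forward reaction is non-spontaneous (proceeds in reverse).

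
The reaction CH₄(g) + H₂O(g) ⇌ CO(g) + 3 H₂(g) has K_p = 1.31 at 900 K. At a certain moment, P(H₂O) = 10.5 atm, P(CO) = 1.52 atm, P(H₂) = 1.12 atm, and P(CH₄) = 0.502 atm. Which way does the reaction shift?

to the right

Q_p = P(CO)·P(H₂)³ / (P(CH₄)·P(H₂O)) = (1.52)·(1.12)³ / ((0.502)·(10.5)) = 0.405
Q_p = 0.405 < K_p = 1.31, so the forward reaction proceeds.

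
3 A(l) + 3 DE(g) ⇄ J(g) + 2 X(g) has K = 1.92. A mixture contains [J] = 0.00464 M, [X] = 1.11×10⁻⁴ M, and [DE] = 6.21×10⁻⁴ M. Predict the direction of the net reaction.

(A is a pure liquid — omitted from Q.)
Q = [J]·[X]² / [DE]³ = (0.00464)·(1.11×10⁻⁴)² / (6.21×10⁻⁴)³ = 0.239
Q = 0.239 < K = 1.92, so the forward reaction proceeds.

in the forward direction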